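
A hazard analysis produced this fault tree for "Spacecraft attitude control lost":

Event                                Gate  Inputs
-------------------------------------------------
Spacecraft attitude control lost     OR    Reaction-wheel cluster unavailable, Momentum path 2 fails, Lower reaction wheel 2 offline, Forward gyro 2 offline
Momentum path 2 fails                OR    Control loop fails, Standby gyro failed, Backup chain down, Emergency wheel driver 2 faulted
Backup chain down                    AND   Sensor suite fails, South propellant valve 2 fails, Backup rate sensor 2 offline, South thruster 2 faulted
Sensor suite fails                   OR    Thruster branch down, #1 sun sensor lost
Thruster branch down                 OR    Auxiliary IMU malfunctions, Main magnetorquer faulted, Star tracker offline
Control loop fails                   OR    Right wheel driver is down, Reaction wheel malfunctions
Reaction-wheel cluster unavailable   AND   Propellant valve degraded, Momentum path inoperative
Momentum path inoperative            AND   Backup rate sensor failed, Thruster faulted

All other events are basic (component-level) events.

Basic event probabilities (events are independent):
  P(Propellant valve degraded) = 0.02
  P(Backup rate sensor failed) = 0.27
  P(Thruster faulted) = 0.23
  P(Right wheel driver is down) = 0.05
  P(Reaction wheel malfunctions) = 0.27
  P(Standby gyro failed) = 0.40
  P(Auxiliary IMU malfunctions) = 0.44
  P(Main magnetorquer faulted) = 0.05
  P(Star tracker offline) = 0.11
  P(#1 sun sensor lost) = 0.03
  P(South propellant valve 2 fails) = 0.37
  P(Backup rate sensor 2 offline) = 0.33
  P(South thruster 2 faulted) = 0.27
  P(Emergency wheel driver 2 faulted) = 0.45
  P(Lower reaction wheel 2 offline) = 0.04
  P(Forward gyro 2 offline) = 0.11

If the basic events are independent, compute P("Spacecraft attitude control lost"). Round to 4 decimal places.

0.8082

P(Momentum path inoperative) [AND] = 0.27 × 0.23 = 0.062100
P(Reaction-wheel cluster unavailable) [AND] = 0.02 × 0.062100 = 0.001242
P(Control loop fails) [OR] = 1 − (1−0.05) × (1−0.27) = 0.306500
P(Thruster branch down) [OR] = 1 − (1−0.44) × (1−0.05) × (1−0.11) = 0.526520
P(Sensor suite fails) [OR] = 1 − (1−0.526520) × (1−0.03) = 0.540724
P(Backup chain down) [AND] = 0.540724 × 0.37 × 0.33 × 0.27 = 0.017826
P(Momentum path 2 fails) [OR] = 1 − (1−0.306500) × (1−0.40) × (1−0.017826) × (1−0.45) = 0.775225
P(Spacecraft attitude control lost) [OR] = 1 − (1−0.001242) × (1−0.775225) × (1−0.04) × (1−0.11) = 0.808191
Rounded to 4 decimal places: P(Spacecraft attitude control lost) ≈ 0.8082.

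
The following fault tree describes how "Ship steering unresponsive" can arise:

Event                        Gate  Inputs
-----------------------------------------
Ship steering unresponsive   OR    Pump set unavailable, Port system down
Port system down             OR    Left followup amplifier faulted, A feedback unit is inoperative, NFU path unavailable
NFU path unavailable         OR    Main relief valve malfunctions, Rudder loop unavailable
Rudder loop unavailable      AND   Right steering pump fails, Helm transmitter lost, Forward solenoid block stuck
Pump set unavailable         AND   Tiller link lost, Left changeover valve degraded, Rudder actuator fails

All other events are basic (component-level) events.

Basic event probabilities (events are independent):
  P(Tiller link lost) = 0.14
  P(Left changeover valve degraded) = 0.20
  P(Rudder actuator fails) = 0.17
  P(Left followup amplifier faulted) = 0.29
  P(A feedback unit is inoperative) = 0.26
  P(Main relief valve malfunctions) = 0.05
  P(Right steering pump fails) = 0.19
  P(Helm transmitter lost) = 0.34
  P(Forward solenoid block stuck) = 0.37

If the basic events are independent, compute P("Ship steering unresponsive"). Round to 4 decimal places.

0.5151

P(Pump set unavailable) [AND] = 0.14 × 0.20 × 0.17 = 0.004760
P(Rudder loop unavailable) [AND] = 0.19 × 0.34 × 0.37 = 0.023902
P(NFU path unavailable) [OR] = 1 − (1−0.05) × (1−0.023902) = 0.072707
P(Port system down) [OR] = 1 − (1−0.29) × (1−0.26) × (1−0.072707) = 0.512800
P(Ship steering unresponsive) [OR] = 1 − (1−0.004760) × (1−0.512800) = 0.515119
Rounded to 4 decimal places: P(Ship steering unresponsive) ≈ 0.5151.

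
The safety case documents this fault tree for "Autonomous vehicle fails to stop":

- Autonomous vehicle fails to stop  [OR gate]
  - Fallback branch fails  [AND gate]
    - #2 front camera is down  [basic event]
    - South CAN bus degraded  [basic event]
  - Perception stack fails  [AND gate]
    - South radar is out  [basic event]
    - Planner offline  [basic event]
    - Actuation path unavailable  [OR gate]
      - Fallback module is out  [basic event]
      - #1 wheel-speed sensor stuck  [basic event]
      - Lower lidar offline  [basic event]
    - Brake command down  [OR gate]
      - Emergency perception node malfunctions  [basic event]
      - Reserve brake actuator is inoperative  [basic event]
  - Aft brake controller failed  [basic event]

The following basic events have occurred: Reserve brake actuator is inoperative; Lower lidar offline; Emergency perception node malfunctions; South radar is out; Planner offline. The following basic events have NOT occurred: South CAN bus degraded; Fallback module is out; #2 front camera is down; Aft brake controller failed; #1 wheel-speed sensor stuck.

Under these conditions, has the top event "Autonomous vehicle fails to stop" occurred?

Yes

Fallback branch fails [AND]: #2 front camera is down=not, South CAN bus degraded=not → not all inputs occur → does not occur.
Actuation path unavailable [OR]: Fallback module is out=not, #1 wheel-speed sensor stuck=not, Lower lidar offline=occurs → at least one input occurs → occurs.
Brake command down [OR]: Emergency perception node malfunctions=occurs, Reserve brake actuator is inoperative=occurs → at least one input occurs → occurs.
Perception stack fails [AND]: South radar is out=occurs, Planner offline=occurs, Actuation path unavailable=occurs, Brake command down=occurs → all inputs occur → occurs.
Autonomous vehicle fails to stop [OR]: Fallback branch fails=not, Perception stack fails=occurs, Aft brake controller failed=not → at least one input occurs → occurs.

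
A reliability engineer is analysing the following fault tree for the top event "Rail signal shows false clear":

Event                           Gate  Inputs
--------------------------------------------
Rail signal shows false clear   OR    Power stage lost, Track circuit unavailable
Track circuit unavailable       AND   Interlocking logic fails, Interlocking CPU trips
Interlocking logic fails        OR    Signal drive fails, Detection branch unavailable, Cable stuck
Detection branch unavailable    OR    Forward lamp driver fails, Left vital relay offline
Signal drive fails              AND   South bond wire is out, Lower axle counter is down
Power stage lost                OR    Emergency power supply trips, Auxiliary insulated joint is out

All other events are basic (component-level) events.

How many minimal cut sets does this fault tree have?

Power stage lost [OR]: union of children's cut sets → 2 cut set(s).
Signal drive fails [AND]: one cut set from each child combined → 1 × 1 = 1 cut set(s).
Detection branch unavailable [OR]: union of children's cut sets → 2 cut set(s).
Interlocking logic fails [OR]: union of children's cut sets → 4 cut set(s).
Track circuit unavailable [AND]: one cut set from each child combined → 4 × 1 = 4 cut set(s).
Rail signal shows false clear [OR]: union of children's cut sets → 6 cut set(s).
Minimal cut sets: {Emergency power supply trips}; {Auxiliary insulated joint is out}; {Interlocking CPU trips, Lower axle counter is down, South bond wire is out}; {Forward lamp driver fails, Interlocking CPU trips}; {Interlocking CPU trips, Left vital relay offline}; {Cable stuck, Interlocking CPU trips}.

6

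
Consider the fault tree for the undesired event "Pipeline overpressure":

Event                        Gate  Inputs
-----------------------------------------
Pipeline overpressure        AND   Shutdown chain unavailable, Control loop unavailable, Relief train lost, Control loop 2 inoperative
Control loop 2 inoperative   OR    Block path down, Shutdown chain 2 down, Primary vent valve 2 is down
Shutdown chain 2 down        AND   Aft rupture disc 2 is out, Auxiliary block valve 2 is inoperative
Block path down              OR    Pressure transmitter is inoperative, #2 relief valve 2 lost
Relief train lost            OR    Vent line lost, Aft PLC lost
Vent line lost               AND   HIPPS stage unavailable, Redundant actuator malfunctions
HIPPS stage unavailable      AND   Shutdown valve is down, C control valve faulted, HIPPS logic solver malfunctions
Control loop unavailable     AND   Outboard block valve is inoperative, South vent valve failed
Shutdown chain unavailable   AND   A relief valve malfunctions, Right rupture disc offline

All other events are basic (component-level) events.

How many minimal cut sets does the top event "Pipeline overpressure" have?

8

Shutdown chain unavailable [AND]: one cut set from each child combined → 1 × 1 = 1 cut set(s).
Control loop unavailable [AND]: one cut set from each child combined → 1 × 1 = 1 cut set(s).
HIPPS stage unavailable [AND]: one cut set from each child combined → 1 × 1 × 1 = 1 cut set(s).
Vent line lost [AND]: one cut set from each child combined → 1 × 1 = 1 cut set(s).
Relief train lost [OR]: union of children's cut sets → 2 cut set(s).
Block path down [OR]: union of children's cut sets → 2 cut set(s).
Shutdown chain 2 down [AND]: one cut set from each child combined → 1 × 1 = 1 cut set(s).
Control loop 2 inoperative [OR]: union of children's cut sets → 4 cut set(s).
Pipeline overpressure [AND]: one cut set from each child combined → 1 × 1 × 2 × 4 = 8 cut set(s).
Minimal cut sets: {A relief valve malfunctions, C control valve faulted, HIPPS logic solver malfunctions, Outboard block valve is inoperative, Pressure transmitter is inoperative, Redundant actuator malfunctions, Right rupture disc offline, Shutdown valve is down, South vent valve failed}; {#2 relief valve 2 lost, A relief valve malfunctions, C control valve faulted, HIPPS logic solver malfunctions, Outboard block valve is inoperative, Redundant actuator malfunctions, Right rupture disc offline, Shutdown valve is down, South vent valve failed}; {A relief valve malfunctions, Aft rupture disc 2 is out, Auxiliary block valve 2 is inoperative, C control valve faulted, HIPPS logic solver malfunctions, Outboard block valve is inoperative, Redundant actuator malfunctions, Right rupture disc offline, Shutdown valve is down, South vent valve failed}; {A relief valve malfunctions, C control valve faulted, HIPPS logic solver malfunctions, Outboard block valve is inoperative, Primary vent valve 2 is down, Redundant actuator malfunctions, Right rupture disc offline, Shutdown valve is down, South vent valve failed}; {A relief valve malfunctions, Aft PLC lost, Outboard block valve is inoperative, Pressure transmitter is inoperative, Right rupture disc offline, South vent valve failed}; {#2 relief valve 2 lost, A relief valve malfunctions, Aft PLC lost, Outboard block valve is inoperative, Right rupture disc offline, South vent valve failed}; {A relief valve malfunctions, Aft PLC lost, Aft rupture disc 2 is out, Auxiliary block valve 2 is inoperative, Outboard block valve is inoperative, Right rupture disc offline, South vent valve failed}; {A relief valve malfunctions, Aft PLC lost, Outboard block valve is inoperative, Primary vent valve 2 is down, Right rupture disc offline, South vent valve failed}.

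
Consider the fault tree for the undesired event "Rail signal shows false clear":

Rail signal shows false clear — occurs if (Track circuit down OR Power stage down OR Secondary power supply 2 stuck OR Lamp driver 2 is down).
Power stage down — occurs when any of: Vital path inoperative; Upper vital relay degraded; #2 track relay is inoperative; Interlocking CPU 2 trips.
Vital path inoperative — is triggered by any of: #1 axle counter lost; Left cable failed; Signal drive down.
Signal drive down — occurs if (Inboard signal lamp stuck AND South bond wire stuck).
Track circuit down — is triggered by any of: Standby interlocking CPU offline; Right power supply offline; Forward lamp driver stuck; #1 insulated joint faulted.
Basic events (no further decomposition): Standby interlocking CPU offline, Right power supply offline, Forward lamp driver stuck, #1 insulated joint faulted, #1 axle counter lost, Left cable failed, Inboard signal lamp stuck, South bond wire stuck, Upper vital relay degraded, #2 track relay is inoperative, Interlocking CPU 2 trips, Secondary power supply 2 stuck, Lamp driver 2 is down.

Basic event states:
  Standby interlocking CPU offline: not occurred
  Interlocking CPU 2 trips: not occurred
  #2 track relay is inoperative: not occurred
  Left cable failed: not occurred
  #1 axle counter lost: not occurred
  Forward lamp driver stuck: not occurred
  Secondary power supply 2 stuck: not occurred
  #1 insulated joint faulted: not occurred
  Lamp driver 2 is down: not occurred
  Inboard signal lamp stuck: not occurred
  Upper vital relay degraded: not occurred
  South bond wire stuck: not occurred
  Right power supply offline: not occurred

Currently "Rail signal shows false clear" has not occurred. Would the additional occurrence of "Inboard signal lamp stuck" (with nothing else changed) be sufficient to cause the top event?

No

Counterfactual: set "Inboard signal lamp stuck" to occurred.
Track circuit down [OR]: Standby interlocking CPU offline=not, Right power supply offline=not, Forward lamp driver stuck=not, #1 insulated joint faulted=not → no input occurs → does not occur.
Signal drive down [AND]: Inboard signal lamp stuck=occurs, South bond wire stuck=not → not all inputs occur → does not occur.
Vital path inoperative [OR]: #1 axle counter lost=not, Left cable failed=not, Signal drive down=not → no input occurs → does not occur.
Power stage down [OR]: Vital path inoperative=not, Upper vital relay degraded=not, #2 track relay is inoperative=not, Interlocking CPU 2 trips=not → no input occurs → does not occur.
Rail signal shows false clear [OR]: Track circuit down=not, Power stage down=not, Secondary power supply 2 stuck=not, Lamp driver 2 is down=not → no input occurs → does not occur.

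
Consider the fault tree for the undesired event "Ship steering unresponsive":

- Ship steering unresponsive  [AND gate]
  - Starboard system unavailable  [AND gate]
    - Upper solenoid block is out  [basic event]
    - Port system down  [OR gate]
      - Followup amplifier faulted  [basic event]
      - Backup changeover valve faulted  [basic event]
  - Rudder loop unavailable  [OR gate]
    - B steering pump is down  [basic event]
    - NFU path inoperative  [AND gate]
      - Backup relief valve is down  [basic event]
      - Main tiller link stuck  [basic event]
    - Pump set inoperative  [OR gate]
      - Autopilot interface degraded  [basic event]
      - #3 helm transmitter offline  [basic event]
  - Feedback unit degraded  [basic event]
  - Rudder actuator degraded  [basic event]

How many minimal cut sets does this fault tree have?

Port system down [OR]: union of children's cut sets → 2 cut set(s).
Starboard system unavailable [AND]: one cut set from each child combined → 1 × 2 = 2 cut set(s).
NFU path inoperative [AND]: one cut set from each child combined → 1 × 1 = 1 cut set(s).
Pump set inoperative [OR]: union of children's cut sets → 2 cut set(s).
Rudder loop unavailable [OR]: union of children's cut sets → 4 cut set(s).
Ship steering unresponsive [AND]: one cut set from each child combined → 2 × 4 × 1 × 1 = 8 cut set(s).
Minimal cut sets: {B steering pump is down, Feedback unit degraded, Followup amplifier faulted, Rudder actuator degraded, Upper solenoid block is out}; {Backup relief valve is down, Feedback unit degraded, Followup amplifier faulted, Main tiller link stuck, Rudder actuator degraded, Upper solenoid block is out}; {Autopilot interface degraded, Feedback unit degraded, Followup amplifier faulted, Rudder actuator degraded, Upper solenoid block is out}; {#3 helm transmitter offline, Feedback unit degraded, Followup amplifier faulted, Rudder actuator degraded, Upper solenoid block is out}; {B steering pump is down, Backup changeover valve faulted, Feedback unit degraded, Rudder actuator degraded, Upper solenoid block is out}; {Backup changeover valve faulted, Backup relief valve is down, Feedback unit degraded, Main tiller link stuck, Rudder actuator degraded, Upper solenoid block is out}; {Autopilot interface degraded, Backup changeover valve faulted, Feedback unit degraded, Rudder actuator degraded, Upper solenoid block is out}; {#3 helm transmitter offline, Backup changeover valve faulted, Feedback unit degraded, Rudder actuator degraded, Upper solenoid block is out}.

8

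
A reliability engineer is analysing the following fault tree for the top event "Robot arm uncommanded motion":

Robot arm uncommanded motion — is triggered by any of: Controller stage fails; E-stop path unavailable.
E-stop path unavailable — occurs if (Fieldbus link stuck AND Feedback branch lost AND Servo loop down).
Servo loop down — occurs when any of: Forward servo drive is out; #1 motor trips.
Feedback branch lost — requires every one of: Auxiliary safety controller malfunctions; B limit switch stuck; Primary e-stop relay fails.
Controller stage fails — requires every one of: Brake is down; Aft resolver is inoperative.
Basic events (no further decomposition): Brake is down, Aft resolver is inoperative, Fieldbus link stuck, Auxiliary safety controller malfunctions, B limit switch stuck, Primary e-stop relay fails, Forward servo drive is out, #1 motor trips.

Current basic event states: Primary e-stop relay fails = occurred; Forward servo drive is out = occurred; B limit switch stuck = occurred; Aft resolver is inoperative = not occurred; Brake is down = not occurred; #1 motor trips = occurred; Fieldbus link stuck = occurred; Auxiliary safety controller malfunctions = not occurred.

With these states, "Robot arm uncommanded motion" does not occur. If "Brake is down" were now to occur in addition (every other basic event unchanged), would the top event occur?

No

Counterfactual: set "Brake is down" to occurred.
Controller stage fails [AND]: Brake is down=occurs, Aft resolver is inoperative=not → not all inputs occur → does not occur.
Feedback branch lost [AND]: Auxiliary safety controller malfunctions=not, B limit switch stuck=occurs, Primary e-stop relay fails=occurs → not all inputs occur → does not occur.
Servo loop down [OR]: Forward servo drive is out=occurs, #1 motor trips=occurs → at least one input occurs → occurs.
E-stop path unavailable [AND]: Fieldbus link stuck=occurs, Feedback branch lost=not, Servo loop down=occurs → not all inputs occur → does not occur.
Robot arm uncommanded motion [OR]: Controller stage fails=not, E-stop path unavailable=not → no input occurs → does not occur.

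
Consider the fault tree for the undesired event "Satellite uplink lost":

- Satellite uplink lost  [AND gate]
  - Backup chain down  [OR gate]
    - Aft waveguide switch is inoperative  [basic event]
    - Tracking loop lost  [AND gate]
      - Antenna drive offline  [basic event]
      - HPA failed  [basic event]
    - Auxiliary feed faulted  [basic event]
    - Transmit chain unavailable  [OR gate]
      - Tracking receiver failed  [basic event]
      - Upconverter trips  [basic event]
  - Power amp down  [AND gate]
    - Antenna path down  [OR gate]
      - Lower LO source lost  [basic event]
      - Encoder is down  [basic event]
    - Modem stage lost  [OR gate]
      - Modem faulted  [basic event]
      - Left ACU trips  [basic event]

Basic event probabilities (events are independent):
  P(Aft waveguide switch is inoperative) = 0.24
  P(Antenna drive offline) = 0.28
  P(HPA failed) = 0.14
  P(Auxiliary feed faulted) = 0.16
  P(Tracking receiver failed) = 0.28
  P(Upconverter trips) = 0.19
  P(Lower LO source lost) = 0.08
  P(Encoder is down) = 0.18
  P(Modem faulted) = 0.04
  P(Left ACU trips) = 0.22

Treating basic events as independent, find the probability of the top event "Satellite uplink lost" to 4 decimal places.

P(Tracking loop lost) [AND] = 0.28 × 0.14 = 0.039200
P(Transmit chain unavailable) [OR] = 1 − (1−0.28) × (1−0.19) = 0.416800
P(Backup chain down) [OR] = 1 − (1−0.24) × (1−0.039200) × (1−0.16) × (1−0.416800) = 0.642280
P(Antenna path down) [OR] = 1 − (1−0.08) × (1−0.18) = 0.245600
P(Modem stage lost) [OR] = 1 − (1−0.04) × (1−0.22) = 0.251200
P(Power amp down) [AND] = 0.245600 × 0.251200 = 0.061695
P(Satellite uplink lost) [AND] = 0.642280 × 0.061695 = 0.039625
Rounded to 4 decimal places: P(Satellite uplink lost) ≈ 0.0396.

0.0396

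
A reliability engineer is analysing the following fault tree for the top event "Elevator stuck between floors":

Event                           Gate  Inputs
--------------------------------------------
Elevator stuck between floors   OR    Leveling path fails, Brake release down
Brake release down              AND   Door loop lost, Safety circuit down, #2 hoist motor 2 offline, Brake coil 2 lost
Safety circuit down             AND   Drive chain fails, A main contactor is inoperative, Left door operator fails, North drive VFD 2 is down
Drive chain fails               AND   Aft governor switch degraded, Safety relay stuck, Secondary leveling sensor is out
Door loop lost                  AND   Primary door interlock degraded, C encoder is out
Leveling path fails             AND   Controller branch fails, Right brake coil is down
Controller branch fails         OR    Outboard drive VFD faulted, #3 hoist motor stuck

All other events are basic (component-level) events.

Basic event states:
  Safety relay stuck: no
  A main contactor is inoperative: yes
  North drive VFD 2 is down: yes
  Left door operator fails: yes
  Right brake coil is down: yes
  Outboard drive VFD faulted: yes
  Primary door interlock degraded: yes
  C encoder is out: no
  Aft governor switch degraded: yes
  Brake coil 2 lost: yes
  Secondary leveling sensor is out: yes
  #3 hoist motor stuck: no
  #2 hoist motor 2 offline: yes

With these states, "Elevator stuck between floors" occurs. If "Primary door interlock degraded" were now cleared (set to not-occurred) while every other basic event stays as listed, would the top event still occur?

Counterfactual: set "Primary door interlock degraded" to not occurred.
Controller branch fails [OR]: Outboard drive VFD faulted=occurs, #3 hoist motor stuck=not → at least one input occurs → occurs.
Leveling path fails [AND]: Controller branch fails=occurs, Right brake coil is down=occurs → all inputs occur → occurs.
Door loop lost [AND]: Primary door interlock degraded=not, C encoder is out=not → not all inputs occur → does not occur.
Drive chain fails [AND]: Aft governor switch degraded=occurs, Safety relay stuck=not, Secondary leveling sensor is out=occurs → not all inputs occur → does not occur.
Safety circuit down [AND]: Drive chain fails=not, A main contactor is inoperative=occurs, Left door operator fails=occurs, North drive VFD 2 is down=occurs → not all inputs occur → does not occur.
Brake release down [AND]: Door loop lost=not, Safety circuit down=not, #2 hoist motor 2 offline=occurs, Brake coil 2 lost=occurs → not all inputs occur → does not occur.
Elevator stuck between floors [OR]: Leveling path fails=occurs, Brake release down=not → at least one input occurs → occurs.

Yes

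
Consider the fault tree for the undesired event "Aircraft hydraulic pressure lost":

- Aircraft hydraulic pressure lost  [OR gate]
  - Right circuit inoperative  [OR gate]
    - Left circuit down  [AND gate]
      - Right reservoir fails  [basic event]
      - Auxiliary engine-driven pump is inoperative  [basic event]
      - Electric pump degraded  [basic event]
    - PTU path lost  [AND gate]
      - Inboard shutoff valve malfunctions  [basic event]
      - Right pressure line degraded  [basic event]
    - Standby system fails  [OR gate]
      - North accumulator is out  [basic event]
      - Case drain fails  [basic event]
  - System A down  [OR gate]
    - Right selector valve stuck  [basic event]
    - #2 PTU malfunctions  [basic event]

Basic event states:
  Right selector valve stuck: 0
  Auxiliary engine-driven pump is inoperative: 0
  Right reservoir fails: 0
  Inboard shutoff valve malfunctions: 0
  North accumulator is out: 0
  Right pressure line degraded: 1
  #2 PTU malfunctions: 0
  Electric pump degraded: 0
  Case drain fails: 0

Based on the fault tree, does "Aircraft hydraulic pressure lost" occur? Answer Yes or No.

Left circuit down [AND]: Right reservoir fails=not, Auxiliary engine-driven pump is inoperative=not, Electric pump degraded=not → not all inputs occur → does not occur.
PTU path lost [AND]: Inboard shutoff valve malfunctions=not, Right pressure line degraded=occurs → not all inputs occur → does not occur.
Standby system fails [OR]: North accumulator is out=not, Case drain fails=not → no input occurs → does not occur.
Right circuit inoperative [OR]: Left circuit down=not, PTU path lost=not, Standby system fails=not → no input occurs → does not occur.
System A down [OR]: Right selector valve stuck=not, #2 PTU malfunctions=not → no input occurs → does not occur.
Aircraft hydraulic pressure lost [OR]: Right circuit inoperative=not, System A down=not → no input occurs → does not occur.

No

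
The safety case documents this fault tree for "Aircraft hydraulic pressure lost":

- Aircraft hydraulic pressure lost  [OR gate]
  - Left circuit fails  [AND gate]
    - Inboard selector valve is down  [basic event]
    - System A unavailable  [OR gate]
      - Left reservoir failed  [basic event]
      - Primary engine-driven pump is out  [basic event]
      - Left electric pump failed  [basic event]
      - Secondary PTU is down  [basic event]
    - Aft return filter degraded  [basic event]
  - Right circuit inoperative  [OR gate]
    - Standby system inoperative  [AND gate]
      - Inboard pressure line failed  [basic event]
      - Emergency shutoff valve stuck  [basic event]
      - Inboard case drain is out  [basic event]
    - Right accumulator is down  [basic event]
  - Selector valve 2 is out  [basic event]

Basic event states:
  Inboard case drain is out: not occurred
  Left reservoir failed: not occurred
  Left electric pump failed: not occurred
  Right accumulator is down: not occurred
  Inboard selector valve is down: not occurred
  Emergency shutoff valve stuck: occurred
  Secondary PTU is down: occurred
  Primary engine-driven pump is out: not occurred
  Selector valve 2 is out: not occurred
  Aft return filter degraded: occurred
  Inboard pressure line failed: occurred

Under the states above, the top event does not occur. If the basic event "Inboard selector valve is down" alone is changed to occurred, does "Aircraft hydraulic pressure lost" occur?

Counterfactual: set "Inboard selector valve is down" to occurred.
System A unavailable [OR]: Left reservoir failed=not, Primary engine-driven pump is out=not, Left electric pump failed=not, Secondary PTU is down=occurs → at least one input occurs → occurs.
Left circuit fails [AND]: Inboard selector valve is down=occurs, System A unavailable=occurs, Aft return filter degraded=occurs → all inputs occur → occurs.
Standby system inoperative [AND]: Inboard pressure line failed=occurs, Emergency shutoff valve stuck=occurs, Inboard case drain is out=not → not all inputs occur → does not occur.
Right circuit inoperative [OR]: Standby system inoperative=not, Right accumulator is down=not → no input occurs → does not occur.
Aircraft hydraulic pressure lost [OR]: Left circuit fails=occurs, Right circuit inoperative=not, Selector valve 2 is out=not → at least one input occurs → occurs.

Yes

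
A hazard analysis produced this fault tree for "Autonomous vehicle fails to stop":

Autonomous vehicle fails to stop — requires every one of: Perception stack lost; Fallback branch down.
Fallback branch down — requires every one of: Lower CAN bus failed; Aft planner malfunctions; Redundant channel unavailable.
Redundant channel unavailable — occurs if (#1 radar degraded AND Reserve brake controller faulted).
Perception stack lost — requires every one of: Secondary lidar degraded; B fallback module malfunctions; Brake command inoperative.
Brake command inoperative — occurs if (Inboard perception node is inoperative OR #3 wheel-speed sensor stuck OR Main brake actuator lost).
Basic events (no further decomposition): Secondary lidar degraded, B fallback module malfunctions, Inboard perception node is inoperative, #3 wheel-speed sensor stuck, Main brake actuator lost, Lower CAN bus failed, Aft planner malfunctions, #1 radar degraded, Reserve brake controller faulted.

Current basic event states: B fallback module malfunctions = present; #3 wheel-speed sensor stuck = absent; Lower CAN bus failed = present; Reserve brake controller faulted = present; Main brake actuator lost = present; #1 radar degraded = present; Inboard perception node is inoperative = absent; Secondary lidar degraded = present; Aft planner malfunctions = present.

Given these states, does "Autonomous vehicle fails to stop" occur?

Brake command inoperative [OR]: Inboard perception node is inoperative=not, #3 wheel-speed sensor stuck=not, Main brake actuator lost=occurs → at least one input occurs → occurs.
Perception stack lost [AND]: Secondary lidar degraded=occurs, B fallback module malfunctions=occurs, Brake command inoperative=occurs → all inputs occur → occurs.
Redundant channel unavailable [AND]: #1 radar degraded=occurs, Reserve brake controller faulted=occurs → all inputs occur → occurs.
Fallback branch down [AND]: Lower CAN bus failed=occurs, Aft planner malfunctions=occurs, Redundant channel unavailable=occurs → all inputs occur → occurs.
Autonomous vehicle fails to stop [AND]: Perception stack lost=occurs, Fallback branch down=occurs → all inputs occur → occurs.

Yes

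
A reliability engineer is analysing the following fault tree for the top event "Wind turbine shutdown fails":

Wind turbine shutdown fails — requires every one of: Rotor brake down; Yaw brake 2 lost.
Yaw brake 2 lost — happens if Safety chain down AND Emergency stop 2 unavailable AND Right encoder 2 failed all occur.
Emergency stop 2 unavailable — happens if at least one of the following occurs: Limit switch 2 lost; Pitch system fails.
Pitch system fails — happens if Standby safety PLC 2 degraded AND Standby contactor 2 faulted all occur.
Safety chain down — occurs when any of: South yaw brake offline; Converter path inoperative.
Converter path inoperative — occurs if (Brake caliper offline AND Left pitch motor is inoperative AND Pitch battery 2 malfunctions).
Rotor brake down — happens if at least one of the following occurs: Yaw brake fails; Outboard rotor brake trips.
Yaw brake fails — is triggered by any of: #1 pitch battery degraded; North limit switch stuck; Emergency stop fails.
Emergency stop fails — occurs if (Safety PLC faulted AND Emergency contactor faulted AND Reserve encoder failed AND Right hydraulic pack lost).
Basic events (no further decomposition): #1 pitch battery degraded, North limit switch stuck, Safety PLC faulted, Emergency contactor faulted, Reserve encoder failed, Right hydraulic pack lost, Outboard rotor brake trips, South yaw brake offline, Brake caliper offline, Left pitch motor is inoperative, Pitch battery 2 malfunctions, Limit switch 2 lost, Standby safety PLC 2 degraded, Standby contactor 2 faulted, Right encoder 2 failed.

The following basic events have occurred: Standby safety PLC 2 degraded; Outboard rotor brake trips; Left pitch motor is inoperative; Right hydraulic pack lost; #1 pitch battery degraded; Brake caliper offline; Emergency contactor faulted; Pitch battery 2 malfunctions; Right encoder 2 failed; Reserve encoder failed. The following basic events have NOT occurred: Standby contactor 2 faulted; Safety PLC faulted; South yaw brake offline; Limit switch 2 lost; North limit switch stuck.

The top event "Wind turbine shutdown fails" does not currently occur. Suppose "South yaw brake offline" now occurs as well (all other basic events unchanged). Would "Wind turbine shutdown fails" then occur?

No

Counterfactual: set "South yaw brake offline" to occurred.
Emergency stop fails [AND]: Safety PLC faulted=not, Emergency contactor faulted=occurs, Reserve encoder failed=occurs, Right hydraulic pack lost=occurs → not all inputs occur → does not occur.
Yaw brake fails [OR]: #1 pitch battery degraded=occurs, North limit switch stuck=not, Emergency stop fails=not → at least one input occurs → occurs.
Rotor brake down [OR]: Yaw brake fails=occurs, Outboard rotor brake trips=occurs → at least one input occurs → occurs.
Converter path inoperative [AND]: Brake caliper offline=occurs, Left pitch motor is inoperative=occurs, Pitch battery 2 malfunctions=occurs → all inputs occur → occurs.
Safety chain down [OR]: South yaw brake offline=occurs, Converter path inoperative=occurs → at least one input occurs → occurs.
Pitch system fails [AND]: Standby safety PLC 2 degraded=occurs, Standby contactor 2 faulted=not → not all inputs occur → does not occur.
Emergency stop 2 unavailable [OR]: Limit switch 2 lost=not, Pitch system fails=not → no input occurs → does not occur.
Yaw brake 2 lost [AND]: Safety chain down=occurs, Emergency stop 2 unavailable=not, Right encoder 2 failed=occurs → not all inputs occur → does not occur.
Wind turbine shutdown fails [AND]: Rotor brake down=occurs, Yaw brake 2 lost=not → not all inputs occur → does not occur.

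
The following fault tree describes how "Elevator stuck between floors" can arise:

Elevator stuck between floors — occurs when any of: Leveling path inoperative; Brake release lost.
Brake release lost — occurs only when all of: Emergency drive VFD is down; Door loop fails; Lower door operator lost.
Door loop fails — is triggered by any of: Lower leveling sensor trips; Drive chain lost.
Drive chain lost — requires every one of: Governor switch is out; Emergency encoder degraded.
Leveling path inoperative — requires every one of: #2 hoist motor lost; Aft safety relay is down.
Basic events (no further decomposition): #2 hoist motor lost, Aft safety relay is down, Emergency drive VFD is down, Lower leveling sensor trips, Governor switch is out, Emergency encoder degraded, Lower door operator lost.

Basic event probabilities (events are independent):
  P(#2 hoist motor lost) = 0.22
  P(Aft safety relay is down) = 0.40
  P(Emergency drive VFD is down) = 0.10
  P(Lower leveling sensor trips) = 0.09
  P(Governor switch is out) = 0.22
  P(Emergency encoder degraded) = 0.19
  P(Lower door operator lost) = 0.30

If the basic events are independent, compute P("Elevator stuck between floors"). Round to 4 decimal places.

P(Leveling path inoperative) [AND] = 0.22 × 0.40 = 0.088000
P(Drive chain lost) [AND] = 0.22 × 0.19 = 0.041800
P(Door loop fails) [OR] = 1 − (1−0.09) × (1−0.041800) = 0.128038
P(Brake release lost) [AND] = 0.10 × 0.128038 × 0.30 = 0.003841
P(Elevator stuck between floors) [OR] = 1 − (1−0.088000) × (1−0.003841) = 0.091503
Rounded to 4 decimal places: P(Elevator stuck between floors) ≈ 0.0915.

0.0915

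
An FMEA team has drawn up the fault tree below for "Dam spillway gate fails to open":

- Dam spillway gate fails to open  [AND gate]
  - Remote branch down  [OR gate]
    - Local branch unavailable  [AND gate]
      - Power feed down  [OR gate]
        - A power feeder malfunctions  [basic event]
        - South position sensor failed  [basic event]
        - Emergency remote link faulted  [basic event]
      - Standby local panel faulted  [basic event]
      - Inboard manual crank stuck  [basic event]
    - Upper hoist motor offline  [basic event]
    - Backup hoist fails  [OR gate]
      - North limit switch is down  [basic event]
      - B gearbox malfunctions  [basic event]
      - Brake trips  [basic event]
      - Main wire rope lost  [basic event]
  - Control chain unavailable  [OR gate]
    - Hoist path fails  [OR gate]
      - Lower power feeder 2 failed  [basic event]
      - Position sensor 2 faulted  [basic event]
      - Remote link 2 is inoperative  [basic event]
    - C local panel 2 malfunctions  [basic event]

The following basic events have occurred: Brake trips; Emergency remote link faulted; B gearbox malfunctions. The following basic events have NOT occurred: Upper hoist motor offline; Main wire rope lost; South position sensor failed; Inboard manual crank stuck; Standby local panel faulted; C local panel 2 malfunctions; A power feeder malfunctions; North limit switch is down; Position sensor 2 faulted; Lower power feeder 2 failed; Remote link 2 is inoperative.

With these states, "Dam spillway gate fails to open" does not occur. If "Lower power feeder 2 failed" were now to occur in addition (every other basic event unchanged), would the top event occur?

Yes

Counterfactual: set "Lower power feeder 2 failed" to occurred.
Power feed down [OR]: A power feeder malfunctions=not, South position sensor failed=not, Emergency remote link faulted=occurs → at least one input occurs → occurs.
Local branch unavailable [AND]: Power feed down=occurs, Standby local panel faulted=not, Inboard manual crank stuck=not → not all inputs occur → does not occur.
Backup hoist fails [OR]: North limit switch is down=not, B gearbox malfunctions=occurs, Brake trips=occurs, Main wire rope lost=not → at least one input occurs → occurs.
Remote branch down [OR]: Local branch unavailable=not, Upper hoist motor offline=not, Backup hoist fails=occurs → at least one input occurs → occurs.
Hoist path fails [OR]: Lower power feeder 2 failed=occurs, Position sensor 2 faulted=not, Remote link 2 is inoperative=not → at least one input occurs → occurs.
Control chain unavailable [OR]: Hoist path fails=occurs, C local panel 2 malfunctions=not → at least one input occurs → occurs.
Dam spillway gate fails to open [AND]: Remote branch down=occurs, Control chain unavailable=occurs → all inputs occur → occurs.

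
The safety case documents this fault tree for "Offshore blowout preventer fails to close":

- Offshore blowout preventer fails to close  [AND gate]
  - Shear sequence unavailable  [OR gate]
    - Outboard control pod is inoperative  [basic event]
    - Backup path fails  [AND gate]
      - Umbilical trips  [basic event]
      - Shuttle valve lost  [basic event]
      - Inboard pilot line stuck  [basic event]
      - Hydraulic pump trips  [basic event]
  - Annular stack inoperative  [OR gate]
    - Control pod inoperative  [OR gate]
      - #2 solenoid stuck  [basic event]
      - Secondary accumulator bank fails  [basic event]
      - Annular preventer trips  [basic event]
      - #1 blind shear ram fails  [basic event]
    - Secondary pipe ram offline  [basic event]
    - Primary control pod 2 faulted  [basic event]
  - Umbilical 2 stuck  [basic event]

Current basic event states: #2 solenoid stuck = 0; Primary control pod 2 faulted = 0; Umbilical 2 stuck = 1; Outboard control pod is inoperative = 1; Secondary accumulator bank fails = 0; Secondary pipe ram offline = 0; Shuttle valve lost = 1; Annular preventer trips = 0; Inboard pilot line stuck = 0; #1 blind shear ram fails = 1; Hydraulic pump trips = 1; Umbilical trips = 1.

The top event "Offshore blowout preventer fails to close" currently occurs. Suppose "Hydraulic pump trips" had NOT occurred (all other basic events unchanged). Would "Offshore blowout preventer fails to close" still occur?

Counterfactual: set "Hydraulic pump trips" to not occurred.
Backup path fails [AND]: Umbilical trips=occurs, Shuttle valve lost=occurs, Inboard pilot line stuck=not, Hydraulic pump trips=not → not all inputs occur → does not occur.
Shear sequence unavailable [OR]: Outboard control pod is inoperative=occurs, Backup path fails=not → at least one input occurs → occurs.
Control pod inoperative [OR]: #2 solenoid stuck=not, Secondary accumulator bank fails=not, Annular preventer trips=not, #1 blind shear ram fails=occurs → at least one input occurs → occurs.
Annular stack inoperative [OR]: Control pod inoperative=occurs, Secondary pipe ram offline=not, Primary control pod 2 faulted=not → at least one input occurs → occurs.
Offshore blowout preventer fails to close [AND]: Shear sequence unavailable=occurs, Annular stack inoperative=occurs, Umbilical 2 stuck=occurs → all inputs occur → occurs.

Yes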